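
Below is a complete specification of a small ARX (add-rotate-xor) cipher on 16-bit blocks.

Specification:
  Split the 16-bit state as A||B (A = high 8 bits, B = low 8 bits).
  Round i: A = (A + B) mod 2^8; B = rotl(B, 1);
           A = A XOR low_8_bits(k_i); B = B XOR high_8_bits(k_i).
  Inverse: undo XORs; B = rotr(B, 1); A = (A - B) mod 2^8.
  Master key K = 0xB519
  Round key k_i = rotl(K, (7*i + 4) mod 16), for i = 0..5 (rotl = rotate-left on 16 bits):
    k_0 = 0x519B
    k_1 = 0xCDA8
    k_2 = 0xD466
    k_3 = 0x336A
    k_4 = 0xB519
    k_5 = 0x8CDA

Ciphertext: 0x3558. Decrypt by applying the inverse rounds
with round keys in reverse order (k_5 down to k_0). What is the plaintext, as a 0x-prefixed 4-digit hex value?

0x0D8C

s_0 = ciphertext = 0x3558
s_1 = InvRound(s_0, k_5) = 0x856A
s_2 = InvRound(s_1, k_4) = 0xADEF
s_3 = InvRound(s_2, k_3) = 0x596E
s_4 = InvRound(s_3, k_2) = 0xE25D
s_5 = InvRound(s_4, k_1) = 0x0248
s_6 = InvRound(s_5, k_0) = 0x0D8C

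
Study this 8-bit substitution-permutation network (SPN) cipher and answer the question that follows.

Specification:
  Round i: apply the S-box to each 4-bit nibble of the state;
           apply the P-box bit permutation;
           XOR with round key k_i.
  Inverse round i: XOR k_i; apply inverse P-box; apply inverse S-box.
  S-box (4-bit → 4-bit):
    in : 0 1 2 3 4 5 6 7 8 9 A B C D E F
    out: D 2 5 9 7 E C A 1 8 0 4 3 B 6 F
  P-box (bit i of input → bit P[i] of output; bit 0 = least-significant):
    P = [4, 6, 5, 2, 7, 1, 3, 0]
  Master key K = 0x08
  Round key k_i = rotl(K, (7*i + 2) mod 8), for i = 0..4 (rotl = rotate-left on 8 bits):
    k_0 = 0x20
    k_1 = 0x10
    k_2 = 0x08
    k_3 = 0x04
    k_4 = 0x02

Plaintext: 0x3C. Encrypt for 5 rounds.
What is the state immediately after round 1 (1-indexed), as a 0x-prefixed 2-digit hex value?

0xF1

s_0 = plaintext = 0x3C
s_1 = Round(s_0, k_0) = 0xF1
s_2 = Round(s_1, k_1) = 0xDB
s_3 = Round(s_2, k_2) = 0xAB
s_4 = Round(s_3, k_3) = 0x24
s_5 = Round(s_4, k_4) = 0xFA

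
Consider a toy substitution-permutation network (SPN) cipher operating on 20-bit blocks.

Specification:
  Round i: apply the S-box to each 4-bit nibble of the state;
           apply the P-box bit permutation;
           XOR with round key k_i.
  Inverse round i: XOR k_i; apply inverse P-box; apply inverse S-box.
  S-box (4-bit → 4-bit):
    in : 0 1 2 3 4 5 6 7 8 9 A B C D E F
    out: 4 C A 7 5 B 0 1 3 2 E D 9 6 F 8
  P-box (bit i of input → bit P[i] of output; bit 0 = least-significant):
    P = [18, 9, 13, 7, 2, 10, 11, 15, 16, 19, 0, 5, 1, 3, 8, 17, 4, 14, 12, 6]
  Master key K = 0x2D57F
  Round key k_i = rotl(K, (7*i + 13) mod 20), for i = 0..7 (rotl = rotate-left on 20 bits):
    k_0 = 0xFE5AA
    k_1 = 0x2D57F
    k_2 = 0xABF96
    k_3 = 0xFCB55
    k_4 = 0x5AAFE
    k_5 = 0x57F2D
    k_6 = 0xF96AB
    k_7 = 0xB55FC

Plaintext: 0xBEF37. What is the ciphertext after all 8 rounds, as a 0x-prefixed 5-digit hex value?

s_0 = plaintext = 0xBEF37
s_1 = Round(s_0, k_0) = 0x9F8D4
s_2 = Round(s_1, k_1) = 0xDB97F
s_3 = Round(s_2, k_2) = 0x0EE10
s_4 = Round(s_3, k_3) = 0x4727E
s_5 = Round(s_4, k_4) = 0x99848
s_6 = Round(s_5, k_5) = 0x83521
s_7 = Round(s_6, k_6) = 0x67311
s_8 = Round(s_7, k_7) = 0x2FD7F

0x2FD7F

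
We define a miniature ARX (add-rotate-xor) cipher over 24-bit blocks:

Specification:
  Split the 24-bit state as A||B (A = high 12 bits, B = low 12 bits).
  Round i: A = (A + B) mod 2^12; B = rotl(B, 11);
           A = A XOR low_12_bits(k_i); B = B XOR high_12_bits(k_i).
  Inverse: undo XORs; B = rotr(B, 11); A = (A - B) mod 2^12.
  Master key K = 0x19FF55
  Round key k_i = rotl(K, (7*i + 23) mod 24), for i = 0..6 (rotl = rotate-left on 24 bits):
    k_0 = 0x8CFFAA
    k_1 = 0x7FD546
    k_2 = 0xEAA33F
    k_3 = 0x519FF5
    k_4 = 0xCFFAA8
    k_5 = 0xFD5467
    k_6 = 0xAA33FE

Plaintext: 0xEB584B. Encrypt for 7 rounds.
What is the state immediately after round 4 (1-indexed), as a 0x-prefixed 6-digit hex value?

s_0 = plaintext = 0xEB584B
s_1 = Round(s_0, k_0) = 0x8AA4EA
s_2 = Round(s_1, k_1) = 0x8D2588
s_3 = Round(s_2, k_2) = 0xD65C6E
s_4 = Round(s_3, k_3) = 0x62632E
s_5 = Round(s_4, k_4) = 0x3FCD68
s_6 = Round(s_5, k_5) = 0x503961
s_7 = Round(s_6, k_6) = 0xD9A613

0x62632E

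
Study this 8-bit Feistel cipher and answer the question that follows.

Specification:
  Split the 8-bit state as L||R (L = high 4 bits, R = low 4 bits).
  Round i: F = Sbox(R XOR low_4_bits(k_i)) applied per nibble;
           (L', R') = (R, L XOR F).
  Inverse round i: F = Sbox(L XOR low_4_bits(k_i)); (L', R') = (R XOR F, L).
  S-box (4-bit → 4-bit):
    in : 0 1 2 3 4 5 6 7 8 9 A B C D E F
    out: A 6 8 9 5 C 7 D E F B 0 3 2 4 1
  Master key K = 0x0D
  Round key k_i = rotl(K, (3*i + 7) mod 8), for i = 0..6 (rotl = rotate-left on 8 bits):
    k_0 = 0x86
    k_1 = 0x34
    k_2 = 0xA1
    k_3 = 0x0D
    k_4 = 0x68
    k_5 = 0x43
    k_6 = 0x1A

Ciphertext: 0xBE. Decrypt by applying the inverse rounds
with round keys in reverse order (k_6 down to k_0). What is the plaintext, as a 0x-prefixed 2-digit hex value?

0x23

s_0 = ciphertext = 0xBE
s_1 = InvRound(s_0, k_6) = 0x8B
s_2 = InvRound(s_1, k_5) = 0xB8
s_3 = InvRound(s_2, k_4) = 0x1B
s_4 = InvRound(s_3, k_3) = 0x81
s_5 = InvRound(s_4, k_2) = 0xE8
s_6 = InvRound(s_5, k_1) = 0x3E
s_7 = InvRound(s_6, k_0) = 0x23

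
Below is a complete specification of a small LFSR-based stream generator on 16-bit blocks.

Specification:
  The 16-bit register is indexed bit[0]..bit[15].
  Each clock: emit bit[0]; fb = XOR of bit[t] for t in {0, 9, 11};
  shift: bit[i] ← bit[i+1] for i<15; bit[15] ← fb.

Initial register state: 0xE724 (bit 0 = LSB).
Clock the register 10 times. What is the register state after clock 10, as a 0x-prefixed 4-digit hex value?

0xEAF9

reg_0 = 0xE724
clock 1: out=0, reg = 0xF392
clock 2: out=0, reg = 0xF9C9
clock 3: out=1, reg = 0x7CE4
clock 4: out=0, reg = 0xBE72
clock 5: out=0, reg = 0x5F39
clock 6: out=1, reg = 0xAF9C
clock 7: out=0, reg = 0x57CE
clock 8: out=0, reg = 0xABE7
clock 9: out=1, reg = 0xD5F3
clock 10: out=1, reg = 0xEAF9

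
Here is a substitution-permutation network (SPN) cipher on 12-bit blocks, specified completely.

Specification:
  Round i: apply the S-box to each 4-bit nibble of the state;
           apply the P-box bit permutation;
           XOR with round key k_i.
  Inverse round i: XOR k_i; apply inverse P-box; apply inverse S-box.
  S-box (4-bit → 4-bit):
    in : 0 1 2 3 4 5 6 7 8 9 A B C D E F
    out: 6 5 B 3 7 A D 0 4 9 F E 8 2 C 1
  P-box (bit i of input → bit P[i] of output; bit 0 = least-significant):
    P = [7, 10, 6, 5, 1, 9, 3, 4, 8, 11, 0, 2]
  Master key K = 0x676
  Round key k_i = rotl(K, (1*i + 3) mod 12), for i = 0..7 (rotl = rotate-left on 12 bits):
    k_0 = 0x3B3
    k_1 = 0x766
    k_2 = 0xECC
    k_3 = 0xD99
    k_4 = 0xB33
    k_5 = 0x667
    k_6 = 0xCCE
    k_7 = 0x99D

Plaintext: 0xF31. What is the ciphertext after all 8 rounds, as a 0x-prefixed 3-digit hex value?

0x834

s_0 = plaintext = 0xF31
s_1 = Round(s_0, k_0) = 0x071
s_2 = Round(s_1, k_1) = 0xFA7
s_3 = Round(s_2, k_2) = 0xDD6
s_4 = Round(s_3, k_3) = 0x779
s_5 = Round(s_4, k_4) = 0xB93
s_6 = Round(s_5, k_5) = 0xAF0
s_7 = Round(s_6, k_6) = 0x189
s_8 = Round(s_7, k_7) = 0x834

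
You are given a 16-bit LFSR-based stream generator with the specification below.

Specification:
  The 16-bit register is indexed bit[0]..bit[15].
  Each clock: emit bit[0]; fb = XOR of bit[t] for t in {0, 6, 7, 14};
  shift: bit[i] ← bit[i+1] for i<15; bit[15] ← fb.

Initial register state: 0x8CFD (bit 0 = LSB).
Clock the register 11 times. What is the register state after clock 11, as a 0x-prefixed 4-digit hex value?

0xF231

reg_0 = 0x8CFD
clock 1: out=1, reg = 0xC67E
clock 2: out=0, reg = 0x633F
clock 3: out=1, reg = 0x319F
clock 4: out=1, reg = 0x18CF
clock 5: out=1, reg = 0x8C67
clock 6: out=1, reg = 0x4633
clock 7: out=1, reg = 0x2319
clock 8: out=1, reg = 0x918C
clock 9: out=0, reg = 0xC8C6
clock 10: out=0, reg = 0xE463
clock 11: out=1, reg = 0xF231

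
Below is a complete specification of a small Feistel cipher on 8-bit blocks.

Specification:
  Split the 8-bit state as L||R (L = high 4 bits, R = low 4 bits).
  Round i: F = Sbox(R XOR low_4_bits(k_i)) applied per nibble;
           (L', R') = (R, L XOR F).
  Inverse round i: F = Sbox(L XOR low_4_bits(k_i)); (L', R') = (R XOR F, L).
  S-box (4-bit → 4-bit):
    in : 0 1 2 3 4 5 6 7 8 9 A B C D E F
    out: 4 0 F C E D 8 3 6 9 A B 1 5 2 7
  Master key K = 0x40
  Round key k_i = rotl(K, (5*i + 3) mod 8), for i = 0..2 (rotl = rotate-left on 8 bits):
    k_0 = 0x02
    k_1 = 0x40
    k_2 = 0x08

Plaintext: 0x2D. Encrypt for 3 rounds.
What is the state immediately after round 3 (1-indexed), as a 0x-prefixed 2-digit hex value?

0x03

s_0 = plaintext = 0x2D
s_1 = Round(s_0, k_0) = 0xD5
s_2 = Round(s_1, k_1) = 0x50
s_3 = Round(s_2, k_2) = 0x03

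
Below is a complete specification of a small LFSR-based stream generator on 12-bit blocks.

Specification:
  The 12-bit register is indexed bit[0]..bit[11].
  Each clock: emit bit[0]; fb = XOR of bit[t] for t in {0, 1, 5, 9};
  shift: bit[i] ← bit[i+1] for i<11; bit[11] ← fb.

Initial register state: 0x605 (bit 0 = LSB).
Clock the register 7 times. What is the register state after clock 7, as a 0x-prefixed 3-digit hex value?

0x28C

reg_0 = 0x605
clock 1: out=1, reg = 0x302
clock 2: out=0, reg = 0x181
clock 3: out=1, reg = 0x8C0
clock 4: out=0, reg = 0x460
clock 5: out=0, reg = 0xA30
clock 6: out=0, reg = 0x518
clock 7: out=0, reg = 0x28C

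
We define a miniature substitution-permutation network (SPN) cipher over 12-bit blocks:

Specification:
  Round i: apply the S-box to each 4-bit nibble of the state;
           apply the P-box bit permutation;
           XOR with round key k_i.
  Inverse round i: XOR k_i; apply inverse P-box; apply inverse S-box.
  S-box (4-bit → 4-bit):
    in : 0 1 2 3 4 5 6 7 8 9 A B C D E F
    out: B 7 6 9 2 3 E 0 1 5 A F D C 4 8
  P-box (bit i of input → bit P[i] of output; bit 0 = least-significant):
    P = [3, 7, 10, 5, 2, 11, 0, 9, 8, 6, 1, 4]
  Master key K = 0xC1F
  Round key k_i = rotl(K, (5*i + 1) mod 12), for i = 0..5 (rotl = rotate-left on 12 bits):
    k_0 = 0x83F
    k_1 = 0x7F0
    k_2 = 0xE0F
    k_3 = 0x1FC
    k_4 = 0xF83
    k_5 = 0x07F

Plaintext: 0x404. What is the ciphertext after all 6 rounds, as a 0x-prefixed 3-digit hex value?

s_0 = plaintext = 0x404
s_1 = Round(s_0, k_0) = 0x2FB
s_2 = Round(s_1, k_1) = 0x11A
s_3 = Round(s_2, k_2) = 0x7E8
s_4 = Round(s_3, k_3) = 0x1F5
s_5 = Round(s_4, k_4) = 0xC49
s_6 = Round(s_5, k_5) = 0xD65

0xD65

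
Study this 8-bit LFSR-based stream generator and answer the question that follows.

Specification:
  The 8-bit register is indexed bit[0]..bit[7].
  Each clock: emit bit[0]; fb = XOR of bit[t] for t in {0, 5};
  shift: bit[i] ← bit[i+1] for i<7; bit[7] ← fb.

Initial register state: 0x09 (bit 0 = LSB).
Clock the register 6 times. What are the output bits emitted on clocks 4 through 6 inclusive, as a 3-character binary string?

100

reg_0 = 0x09
clock 1: out=1, reg = 0x84
clock 2: out=0, reg = 0x42
clock 3: out=0, reg = 0x21
clock 4: out=1, reg = 0x10
clock 5: out=0, reg = 0x08
clock 6: out=0, reg = 0x04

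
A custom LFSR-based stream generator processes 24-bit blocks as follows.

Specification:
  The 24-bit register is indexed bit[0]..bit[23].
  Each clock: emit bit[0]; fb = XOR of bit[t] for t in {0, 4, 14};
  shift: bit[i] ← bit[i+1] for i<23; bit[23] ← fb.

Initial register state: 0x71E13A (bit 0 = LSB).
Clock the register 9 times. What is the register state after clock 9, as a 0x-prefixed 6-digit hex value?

0x7738F0

reg_0 = 0x71E13A
clock 1: out=0, reg = 0x38F09D
clock 2: out=1, reg = 0x9C784E
clock 3: out=0, reg = 0xCE3C27
clock 4: out=1, reg = 0xE71E13
clock 5: out=1, reg = 0x738F09
clock 6: out=1, reg = 0xB9C784
clock 7: out=0, reg = 0xDCE3C2
clock 8: out=0, reg = 0xEE71E1
clock 9: out=1, reg = 0x7738F0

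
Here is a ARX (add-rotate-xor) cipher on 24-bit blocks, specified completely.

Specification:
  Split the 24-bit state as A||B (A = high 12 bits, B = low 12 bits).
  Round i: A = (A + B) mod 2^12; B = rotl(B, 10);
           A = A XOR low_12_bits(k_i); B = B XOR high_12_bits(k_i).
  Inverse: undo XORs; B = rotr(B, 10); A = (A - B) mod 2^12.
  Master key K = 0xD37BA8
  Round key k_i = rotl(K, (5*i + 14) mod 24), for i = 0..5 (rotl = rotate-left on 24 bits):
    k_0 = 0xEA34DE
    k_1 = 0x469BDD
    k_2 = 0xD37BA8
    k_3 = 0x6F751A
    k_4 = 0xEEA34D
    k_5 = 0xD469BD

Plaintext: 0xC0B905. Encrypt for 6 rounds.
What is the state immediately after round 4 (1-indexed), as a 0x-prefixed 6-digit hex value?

0xBA385F

s_0 = plaintext = 0xC0B905
s_1 = Round(s_0, k_0) = 0x1CE8E2
s_2 = Round(s_1, k_1) = 0x16DE51
s_3 = Round(s_2, k_2) = 0x416AA3
s_4 = Round(s_3, k_3) = 0xBA385F
s_5 = Round(s_4, k_4) = 0x74F0FD
s_6 = Round(s_5, k_5) = 0x1F1979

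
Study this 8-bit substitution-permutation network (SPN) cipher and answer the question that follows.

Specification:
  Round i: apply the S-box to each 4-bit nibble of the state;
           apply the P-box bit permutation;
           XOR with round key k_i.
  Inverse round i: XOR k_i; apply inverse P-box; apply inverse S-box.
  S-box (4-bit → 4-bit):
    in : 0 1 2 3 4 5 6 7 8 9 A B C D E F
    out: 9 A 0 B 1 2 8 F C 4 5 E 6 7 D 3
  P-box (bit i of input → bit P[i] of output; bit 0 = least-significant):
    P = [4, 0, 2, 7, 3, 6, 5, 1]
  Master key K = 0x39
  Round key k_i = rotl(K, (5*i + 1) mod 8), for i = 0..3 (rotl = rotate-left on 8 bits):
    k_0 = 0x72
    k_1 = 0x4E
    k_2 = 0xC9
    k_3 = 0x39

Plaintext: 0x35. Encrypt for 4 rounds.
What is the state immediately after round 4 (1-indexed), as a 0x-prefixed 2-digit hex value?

0xE8

s_0 = plaintext = 0x35
s_1 = Round(s_0, k_0) = 0x39
s_2 = Round(s_1, k_1) = 0x00
s_3 = Round(s_2, k_2) = 0x53
s_4 = Round(s_3, k_3) = 0xE8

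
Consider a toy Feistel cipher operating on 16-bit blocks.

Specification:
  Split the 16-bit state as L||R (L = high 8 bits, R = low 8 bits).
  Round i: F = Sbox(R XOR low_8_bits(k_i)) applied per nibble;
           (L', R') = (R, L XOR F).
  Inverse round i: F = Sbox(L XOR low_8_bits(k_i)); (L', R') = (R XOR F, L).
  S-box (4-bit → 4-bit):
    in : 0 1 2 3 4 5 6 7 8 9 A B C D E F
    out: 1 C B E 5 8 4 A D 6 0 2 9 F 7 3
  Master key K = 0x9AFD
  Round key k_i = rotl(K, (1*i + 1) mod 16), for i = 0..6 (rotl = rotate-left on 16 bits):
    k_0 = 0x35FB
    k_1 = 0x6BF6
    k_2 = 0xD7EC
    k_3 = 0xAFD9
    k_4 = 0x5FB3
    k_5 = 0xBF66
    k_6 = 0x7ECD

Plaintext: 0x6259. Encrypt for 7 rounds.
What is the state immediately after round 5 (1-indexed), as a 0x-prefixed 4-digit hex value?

0x6F64

s_0 = plaintext = 0x6259
s_1 = Round(s_0, k_0) = 0x5969
s_2 = Round(s_1, k_1) = 0x693A
s_3 = Round(s_2, k_2) = 0x3A9D
s_4 = Round(s_3, k_3) = 0x9D6F
s_5 = Round(s_4, k_4) = 0x6F64
s_6 = Round(s_5, k_5) = 0x6474
s_7 = Round(s_6, k_6) = 0x7442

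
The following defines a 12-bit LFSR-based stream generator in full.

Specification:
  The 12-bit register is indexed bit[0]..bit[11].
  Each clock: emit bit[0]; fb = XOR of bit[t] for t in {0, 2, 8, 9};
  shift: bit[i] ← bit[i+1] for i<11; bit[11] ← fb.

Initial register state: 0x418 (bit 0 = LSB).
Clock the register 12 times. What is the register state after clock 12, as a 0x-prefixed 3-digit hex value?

reg_0 = 0x418
clock 1: out=0, reg = 0x20C
clock 2: out=0, reg = 0x106
clock 3: out=0, reg = 0x083
clock 4: out=1, reg = 0x841
clock 5: out=1, reg = 0xC20
clock 6: out=0, reg = 0x610
clock 7: out=0, reg = 0xB08
clock 8: out=0, reg = 0x584
clock 9: out=0, reg = 0x2C2
clock 10: out=0, reg = 0x961
clock 11: out=1, reg = 0x4B0
clock 12: out=0, reg = 0x258

0x258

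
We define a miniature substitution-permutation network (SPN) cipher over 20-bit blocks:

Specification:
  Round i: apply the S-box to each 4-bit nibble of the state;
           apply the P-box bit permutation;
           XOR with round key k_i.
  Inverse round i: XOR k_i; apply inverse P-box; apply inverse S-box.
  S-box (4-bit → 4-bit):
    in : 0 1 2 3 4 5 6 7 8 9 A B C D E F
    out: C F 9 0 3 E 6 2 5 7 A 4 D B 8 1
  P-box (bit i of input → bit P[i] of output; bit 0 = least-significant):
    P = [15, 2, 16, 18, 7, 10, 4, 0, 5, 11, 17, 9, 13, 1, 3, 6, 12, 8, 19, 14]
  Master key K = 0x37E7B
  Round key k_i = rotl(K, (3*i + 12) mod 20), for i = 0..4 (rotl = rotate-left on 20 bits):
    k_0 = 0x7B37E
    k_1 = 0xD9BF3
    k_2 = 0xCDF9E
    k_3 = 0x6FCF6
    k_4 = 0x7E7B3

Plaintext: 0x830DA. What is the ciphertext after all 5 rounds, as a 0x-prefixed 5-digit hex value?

0xF2935

s_0 = plaintext = 0x830DA
s_1 = Round(s_0, k_0) = 0x9A5FB
s_2 = Round(s_1, k_1) = 0x68031
s_3 = Round(s_2, k_2) = 0x37C92
s_4 = Round(s_3, k_3) = 0x07A44
s_5 = Round(s_4, k_4) = 0xF2935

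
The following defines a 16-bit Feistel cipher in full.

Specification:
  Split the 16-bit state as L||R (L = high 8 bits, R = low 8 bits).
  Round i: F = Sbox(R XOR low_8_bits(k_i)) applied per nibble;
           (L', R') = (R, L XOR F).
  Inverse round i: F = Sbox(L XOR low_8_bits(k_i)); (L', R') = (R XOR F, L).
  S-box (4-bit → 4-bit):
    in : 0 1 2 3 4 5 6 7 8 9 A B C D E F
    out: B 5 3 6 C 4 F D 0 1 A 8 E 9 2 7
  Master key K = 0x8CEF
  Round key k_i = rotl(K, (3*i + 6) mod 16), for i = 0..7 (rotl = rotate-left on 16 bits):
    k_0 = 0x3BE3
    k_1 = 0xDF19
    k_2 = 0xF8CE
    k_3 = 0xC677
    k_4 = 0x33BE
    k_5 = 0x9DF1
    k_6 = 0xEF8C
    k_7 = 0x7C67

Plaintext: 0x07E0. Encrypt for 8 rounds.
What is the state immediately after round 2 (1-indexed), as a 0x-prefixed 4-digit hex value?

0xB140

s_0 = plaintext = 0x07E0
s_1 = Round(s_0, k_0) = 0xE0B1
s_2 = Round(s_1, k_1) = 0xB140
s_3 = Round(s_2, k_2) = 0x40B3
s_4 = Round(s_3, k_3) = 0xB3AC
s_5 = Round(s_4, k_4) = 0xACE0
s_6 = Round(s_5, k_5) = 0xE0F9
s_7 = Round(s_6, k_6) = 0xF934
s_8 = Round(s_7, k_7) = 0x34BF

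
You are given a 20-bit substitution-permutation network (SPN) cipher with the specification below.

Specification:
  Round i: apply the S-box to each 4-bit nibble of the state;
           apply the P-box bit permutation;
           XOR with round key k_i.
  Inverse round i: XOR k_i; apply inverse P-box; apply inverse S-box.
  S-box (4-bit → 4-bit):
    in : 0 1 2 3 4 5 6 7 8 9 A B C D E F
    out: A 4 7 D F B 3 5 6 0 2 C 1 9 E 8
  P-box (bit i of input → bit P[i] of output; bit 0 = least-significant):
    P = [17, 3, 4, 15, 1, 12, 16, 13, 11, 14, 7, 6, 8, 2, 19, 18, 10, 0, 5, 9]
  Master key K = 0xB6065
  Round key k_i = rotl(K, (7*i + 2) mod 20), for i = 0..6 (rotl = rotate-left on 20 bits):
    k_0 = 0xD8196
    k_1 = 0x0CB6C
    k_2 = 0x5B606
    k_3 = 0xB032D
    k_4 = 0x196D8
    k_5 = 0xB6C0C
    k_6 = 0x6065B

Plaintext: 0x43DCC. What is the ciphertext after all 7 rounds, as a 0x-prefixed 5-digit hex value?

0x70462

s_0 = plaintext = 0x43DCC
s_1 = Round(s_0, k_0) = 0x38EF5
s_2 = Round(s_1, k_1) = 0xA2D80
s_3 = Round(s_2, k_2) = 0xC2F4B
s_4 = Round(s_3, k_3) = 0x2B67B
s_5 = Round(s_4, k_4) = 0xC5AEB
s_6 = Round(s_5, k_5) = 0xE9918
s_7 = Round(s_6, k_6) = 0x70462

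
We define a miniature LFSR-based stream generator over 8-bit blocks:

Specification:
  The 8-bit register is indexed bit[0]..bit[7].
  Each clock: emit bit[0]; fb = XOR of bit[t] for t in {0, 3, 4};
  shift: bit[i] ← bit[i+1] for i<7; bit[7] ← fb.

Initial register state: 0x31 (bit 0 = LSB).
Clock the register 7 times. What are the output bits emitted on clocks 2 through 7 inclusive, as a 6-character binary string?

reg_0 = 0x31
clock 1: out=1, reg = 0x18
clock 2: out=0, reg = 0x0C
clock 3: out=0, reg = 0x86
clock 4: out=0, reg = 0x43
clock 5: out=1, reg = 0xA1
clock 6: out=1, reg = 0xD0
clock 7: out=0, reg = 0xE8

000110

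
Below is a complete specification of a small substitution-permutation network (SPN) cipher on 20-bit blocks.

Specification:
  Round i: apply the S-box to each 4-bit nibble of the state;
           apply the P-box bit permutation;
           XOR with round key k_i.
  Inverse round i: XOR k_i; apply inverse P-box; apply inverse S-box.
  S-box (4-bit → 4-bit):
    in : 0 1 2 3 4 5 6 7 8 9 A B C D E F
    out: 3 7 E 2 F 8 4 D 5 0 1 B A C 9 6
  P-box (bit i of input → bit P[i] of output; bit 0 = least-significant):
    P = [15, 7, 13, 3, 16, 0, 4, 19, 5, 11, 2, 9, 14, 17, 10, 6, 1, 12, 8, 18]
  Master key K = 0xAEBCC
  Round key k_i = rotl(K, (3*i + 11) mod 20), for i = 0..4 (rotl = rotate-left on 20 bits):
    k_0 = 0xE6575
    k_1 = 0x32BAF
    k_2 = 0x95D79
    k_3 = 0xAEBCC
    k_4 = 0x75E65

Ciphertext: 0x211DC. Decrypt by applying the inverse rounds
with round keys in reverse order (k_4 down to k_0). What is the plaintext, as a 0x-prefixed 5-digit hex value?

0x9355A

s_0 = ciphertext = 0x211DC
s_1 = InvRound(s_0, k_4) = 0xD8B1C
s_2 = InvRound(s_1, k_3) = 0x5B98F
s_3 = InvRound(s_2, k_2) = 0xE78D1
s_4 = InvRound(s_3, k_1) = 0x4E775
s_5 = InvRound(s_4, k_0) = 0x9355A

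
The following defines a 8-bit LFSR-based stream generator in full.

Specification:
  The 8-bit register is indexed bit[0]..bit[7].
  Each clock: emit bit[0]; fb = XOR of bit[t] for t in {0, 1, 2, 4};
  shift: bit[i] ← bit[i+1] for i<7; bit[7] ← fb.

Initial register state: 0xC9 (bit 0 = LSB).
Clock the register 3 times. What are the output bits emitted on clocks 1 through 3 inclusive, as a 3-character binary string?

100

reg_0 = 0xC9
clock 1: out=1, reg = 0xE4
clock 2: out=0, reg = 0xF2
clock 3: out=0, reg = 0x79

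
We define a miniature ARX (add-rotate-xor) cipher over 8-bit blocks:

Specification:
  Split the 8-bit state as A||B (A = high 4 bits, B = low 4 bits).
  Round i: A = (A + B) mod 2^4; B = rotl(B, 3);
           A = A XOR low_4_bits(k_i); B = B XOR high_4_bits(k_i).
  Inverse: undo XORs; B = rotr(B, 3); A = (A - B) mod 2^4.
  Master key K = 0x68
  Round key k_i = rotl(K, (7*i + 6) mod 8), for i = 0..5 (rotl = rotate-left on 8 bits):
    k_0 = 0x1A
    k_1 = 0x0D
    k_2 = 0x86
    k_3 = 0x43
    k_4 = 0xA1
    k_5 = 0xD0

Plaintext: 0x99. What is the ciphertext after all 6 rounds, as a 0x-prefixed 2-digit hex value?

0xD6

s_0 = plaintext = 0x99
s_1 = Round(s_0, k_0) = 0x8D
s_2 = Round(s_1, k_1) = 0x8E
s_3 = Round(s_2, k_2) = 0x0F
s_4 = Round(s_3, k_3) = 0xCB
s_5 = Round(s_4, k_4) = 0x67
s_6 = Round(s_5, k_5) = 0xD6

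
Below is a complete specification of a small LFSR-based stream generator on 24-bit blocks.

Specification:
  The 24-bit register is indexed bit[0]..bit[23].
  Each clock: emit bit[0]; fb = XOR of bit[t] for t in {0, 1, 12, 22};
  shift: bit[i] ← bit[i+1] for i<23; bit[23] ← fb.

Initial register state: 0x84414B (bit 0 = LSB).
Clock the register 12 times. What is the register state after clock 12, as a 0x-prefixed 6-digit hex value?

0x788844

reg_0 = 0x84414B
clock 1: out=1, reg = 0x4220A5
clock 2: out=1, reg = 0x211052
clock 3: out=0, reg = 0x108829
clock 4: out=1, reg = 0x884414
clock 5: out=0, reg = 0x44220A
clock 6: out=0, reg = 0x221105
clock 7: out=1, reg = 0x110882
clock 8: out=0, reg = 0x888441
clock 9: out=1, reg = 0xC44220
clock 10: out=0, reg = 0xE22110
clock 11: out=0, reg = 0xF11088
clock 12: out=0, reg = 0x788844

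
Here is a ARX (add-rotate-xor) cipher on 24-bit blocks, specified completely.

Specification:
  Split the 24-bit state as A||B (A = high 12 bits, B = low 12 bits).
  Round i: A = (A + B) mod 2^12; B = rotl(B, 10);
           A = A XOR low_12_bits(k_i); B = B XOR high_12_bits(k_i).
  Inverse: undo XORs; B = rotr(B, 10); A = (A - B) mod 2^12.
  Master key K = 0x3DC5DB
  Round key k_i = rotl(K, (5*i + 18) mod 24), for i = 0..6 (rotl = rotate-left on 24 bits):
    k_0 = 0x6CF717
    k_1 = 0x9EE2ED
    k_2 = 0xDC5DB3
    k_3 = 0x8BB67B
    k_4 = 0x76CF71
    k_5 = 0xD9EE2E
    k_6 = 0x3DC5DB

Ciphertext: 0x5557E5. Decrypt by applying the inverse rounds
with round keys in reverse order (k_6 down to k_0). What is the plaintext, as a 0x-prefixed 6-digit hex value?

s_0 = ciphertext = 0x5557E5
s_1 = InvRound(s_0, k_6) = 0xFA90E5
s_2 = InvRound(s_1, k_5) = 0xB985EF
s_3 = InvRound(s_2, k_4) = 0xADDA0C
s_4 = InvRound(s_3, k_3) = 0x1CAADC
s_5 = InvRound(s_4, k_2) = 0x014C65
s_6 = InvRound(s_5, k_1) = 0xCCC62D
s_7 = InvRound(s_6, k_0) = 0x853388

0x853388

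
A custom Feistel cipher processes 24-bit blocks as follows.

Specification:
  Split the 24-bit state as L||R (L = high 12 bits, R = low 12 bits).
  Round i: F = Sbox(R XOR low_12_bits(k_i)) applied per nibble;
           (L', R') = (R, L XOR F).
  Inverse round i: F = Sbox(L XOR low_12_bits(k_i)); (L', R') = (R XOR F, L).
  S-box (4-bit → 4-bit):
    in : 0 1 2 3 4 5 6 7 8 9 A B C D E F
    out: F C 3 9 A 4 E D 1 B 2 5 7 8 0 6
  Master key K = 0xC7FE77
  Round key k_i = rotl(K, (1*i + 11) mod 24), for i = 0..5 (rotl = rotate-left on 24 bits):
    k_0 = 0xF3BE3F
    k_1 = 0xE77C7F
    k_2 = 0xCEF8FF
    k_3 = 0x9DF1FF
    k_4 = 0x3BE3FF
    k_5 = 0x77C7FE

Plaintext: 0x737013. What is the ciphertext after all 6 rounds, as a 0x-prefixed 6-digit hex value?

s_0 = plaintext = 0x737013
s_1 = Round(s_0, k_0) = 0x013700
s_2 = Round(s_1, k_1) = 0x7005C5
s_3 = Round(s_2, k_2) = 0x5C5F92
s_4 = Round(s_3, k_3) = 0xF9252D
s_5 = Round(s_4, k_4) = 0x52D111
s_6 = Round(s_5, k_5) = 0x111B2B

0x111B2B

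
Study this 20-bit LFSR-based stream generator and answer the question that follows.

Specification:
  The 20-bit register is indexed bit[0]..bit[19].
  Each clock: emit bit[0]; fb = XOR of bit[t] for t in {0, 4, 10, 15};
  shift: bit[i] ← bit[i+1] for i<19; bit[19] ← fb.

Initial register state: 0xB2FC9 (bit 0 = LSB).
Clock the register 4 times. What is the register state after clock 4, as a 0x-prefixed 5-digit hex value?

reg_0 = 0xB2FC9
clock 1: out=1, reg = 0x597E4
clock 2: out=0, reg = 0x2CBF2
clock 3: out=0, reg = 0x165F9
clock 4: out=1, reg = 0x8B2FC

0x8B2FC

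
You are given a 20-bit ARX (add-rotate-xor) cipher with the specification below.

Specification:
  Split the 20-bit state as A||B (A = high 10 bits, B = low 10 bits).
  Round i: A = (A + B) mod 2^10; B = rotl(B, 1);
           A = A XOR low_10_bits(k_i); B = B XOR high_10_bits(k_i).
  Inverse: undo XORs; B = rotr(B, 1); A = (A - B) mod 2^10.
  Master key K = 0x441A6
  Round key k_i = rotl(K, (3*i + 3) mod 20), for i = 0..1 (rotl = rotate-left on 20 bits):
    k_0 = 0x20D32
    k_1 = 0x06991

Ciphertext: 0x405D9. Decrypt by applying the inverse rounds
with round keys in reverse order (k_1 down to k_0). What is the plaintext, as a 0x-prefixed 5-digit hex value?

0xDB131

s_0 = ciphertext = 0x405D9
s_1 = InvRound(s_0, k_1) = 0x6BEE1
s_2 = InvRound(s_1, k_0) = 0xDB131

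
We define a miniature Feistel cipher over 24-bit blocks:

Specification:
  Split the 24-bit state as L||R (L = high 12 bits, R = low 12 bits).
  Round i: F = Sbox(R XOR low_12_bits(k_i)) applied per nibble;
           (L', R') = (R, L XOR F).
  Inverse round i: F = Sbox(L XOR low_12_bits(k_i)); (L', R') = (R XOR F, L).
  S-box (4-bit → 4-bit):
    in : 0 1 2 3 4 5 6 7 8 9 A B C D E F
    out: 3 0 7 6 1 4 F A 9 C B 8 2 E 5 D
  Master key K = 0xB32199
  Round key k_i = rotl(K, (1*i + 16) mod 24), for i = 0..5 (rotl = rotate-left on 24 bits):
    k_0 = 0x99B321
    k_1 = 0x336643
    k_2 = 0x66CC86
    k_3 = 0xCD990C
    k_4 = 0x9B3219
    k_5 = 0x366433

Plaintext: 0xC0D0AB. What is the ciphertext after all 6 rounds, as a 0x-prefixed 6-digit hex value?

s_0 = plaintext = 0xC0D0AB
s_1 = Round(s_0, k_0) = 0x0ABA96
s_2 = Round(s_1, k_1) = 0xA9624F
s_3 = Round(s_2, k_2) = 0x24FFBA
s_4 = Round(s_3, k_3) = 0xFBADC0
s_5 = Round(s_4, k_4) = 0xDC0256
s_6 = Round(s_5, k_5) = 0x256234

0x256234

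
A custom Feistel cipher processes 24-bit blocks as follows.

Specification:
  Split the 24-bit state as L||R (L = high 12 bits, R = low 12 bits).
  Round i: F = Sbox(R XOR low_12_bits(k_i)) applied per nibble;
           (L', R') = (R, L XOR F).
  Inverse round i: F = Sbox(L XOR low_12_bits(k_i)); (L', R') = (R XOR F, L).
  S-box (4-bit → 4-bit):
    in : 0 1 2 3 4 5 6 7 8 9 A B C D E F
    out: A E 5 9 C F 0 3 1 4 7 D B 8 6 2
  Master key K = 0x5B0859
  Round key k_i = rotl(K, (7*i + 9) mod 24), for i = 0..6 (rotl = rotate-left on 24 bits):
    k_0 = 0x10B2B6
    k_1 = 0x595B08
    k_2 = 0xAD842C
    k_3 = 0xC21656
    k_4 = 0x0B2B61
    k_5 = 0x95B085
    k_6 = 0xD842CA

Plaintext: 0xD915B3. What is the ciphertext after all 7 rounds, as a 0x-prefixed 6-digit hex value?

0x104205

s_0 = plaintext = 0xD915B3
s_1 = Round(s_0, k_0) = 0x5B3E3E
s_2 = Round(s_1, k_1) = 0xE3EA23
s_3 = Round(s_2, k_2) = 0xA2389C
s_4 = Round(s_3, k_3) = 0x89CC94
s_5 = Round(s_4, k_4) = 0xC94BB3
s_6 = Round(s_5, k_5) = 0xBB3104
s_7 = Round(s_6, k_6) = 0x104205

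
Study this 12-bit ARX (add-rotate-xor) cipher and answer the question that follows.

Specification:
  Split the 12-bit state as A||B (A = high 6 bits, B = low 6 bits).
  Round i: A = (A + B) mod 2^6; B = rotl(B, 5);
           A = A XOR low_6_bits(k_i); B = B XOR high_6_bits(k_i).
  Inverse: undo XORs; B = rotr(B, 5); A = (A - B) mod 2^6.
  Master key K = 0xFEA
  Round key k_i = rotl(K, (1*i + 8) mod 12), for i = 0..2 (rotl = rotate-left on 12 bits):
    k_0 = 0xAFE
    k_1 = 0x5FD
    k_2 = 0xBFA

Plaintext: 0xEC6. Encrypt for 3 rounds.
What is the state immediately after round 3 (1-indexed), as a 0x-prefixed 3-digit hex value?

0x9CE

s_0 = plaintext = 0xEC6
s_1 = Round(s_0, k_0) = 0xFE8
s_2 = Round(s_1, k_1) = 0x683
s_3 = Round(s_2, k_2) = 0x9CE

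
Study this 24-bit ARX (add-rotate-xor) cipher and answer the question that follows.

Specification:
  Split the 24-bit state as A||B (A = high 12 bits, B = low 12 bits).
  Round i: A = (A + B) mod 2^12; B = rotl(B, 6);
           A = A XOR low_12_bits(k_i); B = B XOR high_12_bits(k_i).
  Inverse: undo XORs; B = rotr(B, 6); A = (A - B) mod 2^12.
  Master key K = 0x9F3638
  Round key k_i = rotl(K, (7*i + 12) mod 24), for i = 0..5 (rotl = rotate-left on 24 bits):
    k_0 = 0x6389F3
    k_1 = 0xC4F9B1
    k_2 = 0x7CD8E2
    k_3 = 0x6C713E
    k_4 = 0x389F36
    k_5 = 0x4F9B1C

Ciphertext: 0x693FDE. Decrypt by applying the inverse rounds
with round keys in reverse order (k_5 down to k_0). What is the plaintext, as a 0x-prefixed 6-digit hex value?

s_0 = ciphertext = 0x693FDE
s_1 = InvRound(s_0, k_5) = 0x3A39EC
s_2 = InvRound(s_1, k_4) = 0x32C969
s_3 = InvRound(s_2, k_3) = 0x654BBE
s_4 = InvRound(s_3, k_2) = 0x1C5CF1
s_5 = InvRound(s_4, k_1) = 0x8F2F82
s_6 = InvRound(s_5, k_0) = 0x25BEA6

0x25BEA6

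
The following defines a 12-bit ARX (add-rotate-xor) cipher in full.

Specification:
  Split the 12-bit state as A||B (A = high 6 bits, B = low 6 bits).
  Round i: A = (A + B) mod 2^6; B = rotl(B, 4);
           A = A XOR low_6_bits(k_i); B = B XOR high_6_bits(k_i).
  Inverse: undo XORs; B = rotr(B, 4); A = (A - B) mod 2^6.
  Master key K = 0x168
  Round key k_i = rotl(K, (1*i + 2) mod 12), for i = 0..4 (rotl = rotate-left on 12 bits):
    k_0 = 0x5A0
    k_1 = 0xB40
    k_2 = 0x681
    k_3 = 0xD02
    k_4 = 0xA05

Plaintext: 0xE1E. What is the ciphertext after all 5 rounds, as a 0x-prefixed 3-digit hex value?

s_0 = plaintext = 0xE1E
s_1 = Round(s_0, k_0) = 0xDB1
s_2 = Round(s_1, k_1) = 0x9F1
s_3 = Round(s_2, k_2) = 0x646
s_4 = Round(s_3, k_3) = 0x755
s_5 = Round(s_4, k_4) = 0xDFD

0xDFD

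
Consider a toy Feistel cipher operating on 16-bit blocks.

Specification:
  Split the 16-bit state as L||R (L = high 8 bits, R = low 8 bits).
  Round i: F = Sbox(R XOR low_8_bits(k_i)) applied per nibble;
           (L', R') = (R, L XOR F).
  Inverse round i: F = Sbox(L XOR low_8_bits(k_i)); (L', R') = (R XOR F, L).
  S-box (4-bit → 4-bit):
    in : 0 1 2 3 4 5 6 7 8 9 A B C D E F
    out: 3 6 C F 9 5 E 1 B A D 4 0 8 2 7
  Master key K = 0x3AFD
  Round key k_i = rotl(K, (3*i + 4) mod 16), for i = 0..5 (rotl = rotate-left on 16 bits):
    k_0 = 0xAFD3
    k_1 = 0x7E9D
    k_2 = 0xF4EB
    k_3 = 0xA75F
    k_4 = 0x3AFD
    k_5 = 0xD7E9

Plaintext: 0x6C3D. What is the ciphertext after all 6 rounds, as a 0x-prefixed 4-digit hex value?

0x903C

s_0 = plaintext = 0x6C3D
s_1 = Round(s_0, k_0) = 0x3D4E
s_2 = Round(s_1, k_1) = 0x4EB2
s_3 = Round(s_2, k_2) = 0xB214
s_4 = Round(s_3, k_3) = 0x1426
s_5 = Round(s_4, k_4) = 0x2690
s_6 = Round(s_5, k_5) = 0x903C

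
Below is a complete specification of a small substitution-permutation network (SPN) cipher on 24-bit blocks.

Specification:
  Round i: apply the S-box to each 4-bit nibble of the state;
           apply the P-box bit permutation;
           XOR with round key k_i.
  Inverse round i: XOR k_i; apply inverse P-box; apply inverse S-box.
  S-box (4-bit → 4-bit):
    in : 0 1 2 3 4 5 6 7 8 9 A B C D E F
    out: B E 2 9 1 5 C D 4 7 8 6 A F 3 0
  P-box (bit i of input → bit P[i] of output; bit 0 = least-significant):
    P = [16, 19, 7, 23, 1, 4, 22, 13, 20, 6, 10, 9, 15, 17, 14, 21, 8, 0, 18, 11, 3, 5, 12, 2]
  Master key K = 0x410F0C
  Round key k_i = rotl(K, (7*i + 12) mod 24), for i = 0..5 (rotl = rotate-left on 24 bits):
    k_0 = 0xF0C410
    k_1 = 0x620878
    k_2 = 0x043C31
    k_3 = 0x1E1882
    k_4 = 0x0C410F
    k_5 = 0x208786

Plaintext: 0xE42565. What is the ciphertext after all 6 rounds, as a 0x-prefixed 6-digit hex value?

0x0A830F

s_0 = plaintext = 0xE42565
s_1 = Round(s_0, k_0) = 0xA3E1B8
s_2 = Round(s_1, k_1) = 0x2087AC
s_3 = Round(s_2, k_2) = 0x9C5310
s_4 = Round(s_3, k_3) = 0xC7E2BB
s_5 = Round(s_4, k_4) = 0x42C8FB
s_6 = Round(s_5, k_5) = 0x0A830F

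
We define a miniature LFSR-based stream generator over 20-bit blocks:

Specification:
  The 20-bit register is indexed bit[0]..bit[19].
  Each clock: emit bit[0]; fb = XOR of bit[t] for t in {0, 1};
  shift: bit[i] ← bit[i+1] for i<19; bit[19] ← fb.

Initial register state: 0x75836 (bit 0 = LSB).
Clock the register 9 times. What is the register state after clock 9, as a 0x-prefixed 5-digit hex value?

reg_0 = 0x75836
clock 1: out=0, reg = 0xBAC1B
clock 2: out=1, reg = 0x5D60D
clock 3: out=1, reg = 0xAEB06
clock 4: out=0, reg = 0xD7583
clock 5: out=1, reg = 0x6BAC1
clock 6: out=1, reg = 0xB5D60
clock 7: out=0, reg = 0x5AEB0
clock 8: out=0, reg = 0x2D758
clock 9: out=0, reg = 0x16BAC

0x16BAC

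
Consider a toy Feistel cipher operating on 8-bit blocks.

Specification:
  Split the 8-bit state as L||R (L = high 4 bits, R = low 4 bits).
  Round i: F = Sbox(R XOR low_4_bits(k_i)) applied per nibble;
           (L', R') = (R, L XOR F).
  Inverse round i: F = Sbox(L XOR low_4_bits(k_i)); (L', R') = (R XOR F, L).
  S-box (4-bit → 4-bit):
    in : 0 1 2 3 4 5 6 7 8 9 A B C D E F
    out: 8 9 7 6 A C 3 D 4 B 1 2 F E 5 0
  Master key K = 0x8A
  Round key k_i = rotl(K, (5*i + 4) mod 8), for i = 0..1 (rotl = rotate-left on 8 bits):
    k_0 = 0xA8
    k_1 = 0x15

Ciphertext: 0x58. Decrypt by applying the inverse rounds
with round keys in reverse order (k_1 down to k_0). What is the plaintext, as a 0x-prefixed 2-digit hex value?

s_0 = ciphertext = 0x58
s_1 = InvRound(s_0, k_1) = 0x05
s_2 = InvRound(s_1, k_0) = 0x10

0x10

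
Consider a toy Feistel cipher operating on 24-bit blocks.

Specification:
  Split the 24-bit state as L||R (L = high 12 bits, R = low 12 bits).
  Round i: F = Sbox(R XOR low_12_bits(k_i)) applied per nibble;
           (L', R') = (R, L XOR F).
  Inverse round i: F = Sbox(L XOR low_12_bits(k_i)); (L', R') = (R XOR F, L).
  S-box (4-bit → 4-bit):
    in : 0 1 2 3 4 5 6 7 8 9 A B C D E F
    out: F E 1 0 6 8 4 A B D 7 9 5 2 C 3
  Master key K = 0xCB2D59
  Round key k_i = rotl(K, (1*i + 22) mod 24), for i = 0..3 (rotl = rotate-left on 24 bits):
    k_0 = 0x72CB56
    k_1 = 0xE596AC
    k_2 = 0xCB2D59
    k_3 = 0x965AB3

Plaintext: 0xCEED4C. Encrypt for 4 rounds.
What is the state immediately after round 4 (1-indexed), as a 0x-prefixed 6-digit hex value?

s_0 = plaintext = 0xCEED4C
s_1 = Round(s_0, k_0) = 0xD4C809
s_2 = Round(s_1, k_1) = 0x809134
s_3 = Round(s_2, k_2) = 0x134D4B
s_4 = Round(s_3, k_3) = 0xD4BB0F

0xD4BB0F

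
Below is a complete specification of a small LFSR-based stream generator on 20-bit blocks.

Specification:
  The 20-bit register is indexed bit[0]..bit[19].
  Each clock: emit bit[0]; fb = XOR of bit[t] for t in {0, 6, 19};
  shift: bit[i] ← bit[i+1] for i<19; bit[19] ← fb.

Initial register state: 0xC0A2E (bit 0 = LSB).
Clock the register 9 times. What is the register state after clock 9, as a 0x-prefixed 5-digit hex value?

0xFEE05

reg_0 = 0xC0A2E
clock 1: out=0, reg = 0xE0517
clock 2: out=1, reg = 0x7028B
clock 3: out=1, reg = 0xB8145
clock 4: out=1, reg = 0xDC0A2
clock 5: out=0, reg = 0xEE051
clock 6: out=1, reg = 0xF7028
clock 7: out=0, reg = 0xFB814
clock 8: out=0, reg = 0xFDC0A
clock 9: out=0, reg = 0xFEE05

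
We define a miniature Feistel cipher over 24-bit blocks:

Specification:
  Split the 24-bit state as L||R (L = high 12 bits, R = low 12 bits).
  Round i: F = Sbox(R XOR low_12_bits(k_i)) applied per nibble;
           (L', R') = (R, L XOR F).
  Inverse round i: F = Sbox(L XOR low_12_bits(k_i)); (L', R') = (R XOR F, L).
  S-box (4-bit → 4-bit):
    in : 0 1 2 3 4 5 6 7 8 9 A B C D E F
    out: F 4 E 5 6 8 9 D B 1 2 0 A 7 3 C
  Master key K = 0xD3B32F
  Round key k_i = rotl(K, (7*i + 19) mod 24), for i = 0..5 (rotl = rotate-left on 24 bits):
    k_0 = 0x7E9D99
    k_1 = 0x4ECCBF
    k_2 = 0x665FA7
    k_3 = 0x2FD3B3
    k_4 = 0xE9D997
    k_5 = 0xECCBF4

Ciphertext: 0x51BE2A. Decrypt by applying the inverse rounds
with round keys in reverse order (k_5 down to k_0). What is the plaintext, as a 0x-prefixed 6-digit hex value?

0x26D923

s_0 = ciphertext = 0x51BE2A
s_1 = InvRound(s_0, k_5) = 0xD1651B
s_2 = InvRound(s_1, k_4) = 0x3AFD16
s_3 = InvRound(s_2, k_3) = 0x25C3AF
s_4 = InvRound(s_3, k_2) = 0x46F25C
s_5 = InvRound(s_4, k_1) = 0x92346F
s_6 = InvRound(s_5, k_0) = 0x26D923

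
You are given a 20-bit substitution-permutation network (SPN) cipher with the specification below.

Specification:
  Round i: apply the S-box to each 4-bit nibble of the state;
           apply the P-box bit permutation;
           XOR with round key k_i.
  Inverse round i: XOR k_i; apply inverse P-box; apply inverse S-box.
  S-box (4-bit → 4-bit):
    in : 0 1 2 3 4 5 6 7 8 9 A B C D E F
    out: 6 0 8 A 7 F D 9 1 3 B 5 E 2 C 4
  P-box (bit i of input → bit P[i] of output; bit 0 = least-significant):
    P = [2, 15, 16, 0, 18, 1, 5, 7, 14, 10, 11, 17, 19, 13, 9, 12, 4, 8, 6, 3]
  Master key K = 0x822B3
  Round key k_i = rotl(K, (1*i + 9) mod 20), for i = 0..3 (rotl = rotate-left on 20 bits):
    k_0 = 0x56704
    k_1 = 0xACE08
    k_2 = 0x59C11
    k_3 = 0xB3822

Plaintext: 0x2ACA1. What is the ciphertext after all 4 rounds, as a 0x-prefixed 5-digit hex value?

0x40BB0

s_0 = plaintext = 0x2ACA1
s_1 = Round(s_0, k_0) = 0xB5B8E
s_2 = Round(s_1, k_1) = 0x7B459
s_3 = Round(s_2, k_2) = 0x952AF
s_4 = Round(s_3, k_3) = 0x40BB0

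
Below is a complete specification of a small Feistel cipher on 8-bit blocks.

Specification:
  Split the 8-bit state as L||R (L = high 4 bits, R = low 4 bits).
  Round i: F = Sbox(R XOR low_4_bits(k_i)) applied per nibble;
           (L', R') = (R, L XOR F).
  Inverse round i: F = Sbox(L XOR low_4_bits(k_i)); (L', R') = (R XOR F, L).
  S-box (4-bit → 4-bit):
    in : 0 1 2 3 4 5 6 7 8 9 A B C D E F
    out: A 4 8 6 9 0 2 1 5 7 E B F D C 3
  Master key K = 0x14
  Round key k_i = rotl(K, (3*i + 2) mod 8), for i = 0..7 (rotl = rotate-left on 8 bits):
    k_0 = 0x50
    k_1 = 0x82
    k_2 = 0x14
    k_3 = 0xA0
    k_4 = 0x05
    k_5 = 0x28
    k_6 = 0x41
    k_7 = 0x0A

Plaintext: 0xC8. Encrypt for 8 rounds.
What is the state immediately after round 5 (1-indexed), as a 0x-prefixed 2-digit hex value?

s_0 = plaintext = 0xC8
s_1 = Round(s_0, k_0) = 0x89
s_2 = Round(s_1, k_1) = 0x93
s_3 = Round(s_2, k_2) = 0x38
s_4 = Round(s_3, k_3) = 0x86
s_5 = Round(s_4, k_4) = 0x6E
s_6 = Round(s_5, k_5) = 0xE4
s_7 = Round(s_6, k_6) = 0x4E
s_8 = Round(s_7, k_7) = 0xED

0x6E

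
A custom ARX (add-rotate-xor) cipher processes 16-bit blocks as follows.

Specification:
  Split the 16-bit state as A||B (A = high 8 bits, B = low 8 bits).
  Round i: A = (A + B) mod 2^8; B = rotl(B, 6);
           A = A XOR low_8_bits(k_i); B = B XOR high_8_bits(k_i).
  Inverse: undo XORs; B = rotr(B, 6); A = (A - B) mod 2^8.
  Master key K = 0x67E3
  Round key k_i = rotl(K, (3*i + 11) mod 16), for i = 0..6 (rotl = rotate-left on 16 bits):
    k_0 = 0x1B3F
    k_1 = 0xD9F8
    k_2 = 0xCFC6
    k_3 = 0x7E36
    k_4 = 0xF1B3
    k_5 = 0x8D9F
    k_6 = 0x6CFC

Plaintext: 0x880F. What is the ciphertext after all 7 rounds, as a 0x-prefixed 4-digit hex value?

s_0 = plaintext = 0x880F
s_1 = Round(s_0, k_0) = 0xA8D8
s_2 = Round(s_1, k_1) = 0x78EF
s_3 = Round(s_2, k_2) = 0xA134
s_4 = Round(s_3, k_3) = 0xE373
s_5 = Round(s_4, k_4) = 0xE52D
s_6 = Round(s_5, k_5) = 0x8DC6
s_7 = Round(s_6, k_6) = 0xAFDD

0xAFDD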